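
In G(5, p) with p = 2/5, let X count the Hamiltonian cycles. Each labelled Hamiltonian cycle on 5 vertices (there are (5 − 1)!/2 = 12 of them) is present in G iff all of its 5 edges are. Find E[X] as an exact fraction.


K_5 has (5 − 1)!/2 = 12 labelled Hamiltonian cycles.
For each such Hamiltonian cycle H, let X_H = 1 if all 5 edges of H are present in G. Then P[X_H = 1] = p^{5} = (2/5)^{5} = 32/3125.
By linearity: E[X] = Σ_H E[X_H] = 12 · p^{5} = 12 · 32/3125 = 384/3125.
Numerically: E[X] ≈ 0.12288.

E[X] = 12 · (2/5)^{5} = 384/3125 ≈ 0.12288.


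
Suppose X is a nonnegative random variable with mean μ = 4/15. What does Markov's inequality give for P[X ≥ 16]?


μ = E[X] = 4/15, a = 16.
Markov: P[X ≥ 16] ≤ μ/a = (4/15)/16 = 1/60.
Numerically: ≈ 0.0167.
(Since a = 16 > μ = 0.2667, the bound 1/60 is < 1 and informative.)

P[X ≥ 16] ≤ 1/60 ≈ 0.0167.


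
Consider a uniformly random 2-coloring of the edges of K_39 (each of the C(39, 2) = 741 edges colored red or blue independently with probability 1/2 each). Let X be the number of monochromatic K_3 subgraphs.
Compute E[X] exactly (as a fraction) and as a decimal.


Let X = Σ_S X_S over the C(39, 3) = 9139 subsets S of size 3, where X_S = 1 if the K_3 on S is monochromatic.
For a fixed S, the K_3 on S has C(3, 2) = 3 edges. P[all 3 edges red] = (1/2)^3, and likewise for blue, so P[monochromatic] = 2·(1/2)^3 = 2^{1 − 3} = 1/4.
By linearity: E[X] = C(39, 3) · 2^{1 − 3} = 9139 · 1/4 = 9139/4.
Numerically: E[X] ≈ 2284.750000.

E[X] = C(39,3)·2^(1−C(3,2)) = 9139/4 ≈ 2284.750000.


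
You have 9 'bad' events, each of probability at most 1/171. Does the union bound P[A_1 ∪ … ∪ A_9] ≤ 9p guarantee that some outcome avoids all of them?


Union bound: P[∪_{i=1}^{9} A_i] ≤ Σ_i P[A_i] ≤ 9·p = 9·(1/171) = 1/19.
Numerically: 1/19 ≈ 0.053.
Is 1/19 < 1? YES.
Since P[∪ A_i] ≤ 1/19 < 1, the complement has P[∩ A_i^c] ≥ 1 − 1/19 = 18/19 > 0, so some outcome avoids every A_i.

9·p = 1/19 ≈ 0.053; existence CERTIFIED by the union bound.


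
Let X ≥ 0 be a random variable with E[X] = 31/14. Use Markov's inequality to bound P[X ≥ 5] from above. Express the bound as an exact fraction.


μ = E[X] = 31/14, a = 5.
Markov: P[X ≥ 5] ≤ μ/a = (31/14)/5 = 31/70.
Numerically: ≈ 0.442857.
(Since a = 5 > μ = 2.214286, the bound 31/70 is < 1 and informative.)

P[X ≥ 5] ≤ 31/70 ≈ 0.442857.


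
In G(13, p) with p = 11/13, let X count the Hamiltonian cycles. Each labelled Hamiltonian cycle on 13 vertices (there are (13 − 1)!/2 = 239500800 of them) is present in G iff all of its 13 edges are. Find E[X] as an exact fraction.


K_13 has (13 − 1)!/2 = 239500800 labelled Hamiltonian cycles.
For each such Hamiltonian cycle H, let X_H = 1 if all 13 edges of H are present in G. Then P[X_H = 1] = p^{13} = (11/13)^{13} = 34522712143931/302875106592253.
By linearity: E[X] = Σ_H E[X_H] = 239500800 · p^{13} = 239500800 · 34522712143931/302875106592253 = 8268217176641189644800/302875106592253.
Numerically: E[X] ≈ 2.72991e+07.

E[X] = 239500800 · (11/13)^{13} = 8268217176641189644800/302875106592253 ≈ 2.72991e+07.


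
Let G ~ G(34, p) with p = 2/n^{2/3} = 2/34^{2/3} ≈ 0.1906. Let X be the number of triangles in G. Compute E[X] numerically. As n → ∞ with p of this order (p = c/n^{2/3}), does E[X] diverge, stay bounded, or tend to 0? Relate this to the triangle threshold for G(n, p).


Number of potential triangles: C(34, 3) = 5984.
Each occurs with probability p³ ≈ (0.1906)³ ≈ 6.920415e-03.
By linearity: E[X] = C(34, 3)·p³ ≈ 5984 · 6.920415e-03 ≈ 41.4118.
Since α = 2/3 < 1, p = c/n^{2/3} ≫ 1/n is above the triangle threshold p ~ 1/n. Asymptotically E[X] ~ (c³/6)·n^{3(1−α)} = (2³/6)·n^{1} → ∞; triangles are abundant w.h.p.

E[X] ≈ 41.4118; in regime p = Θ(1/n^{2/3}) E[X] diverges (above the triangle threshold p ~ 1/n).


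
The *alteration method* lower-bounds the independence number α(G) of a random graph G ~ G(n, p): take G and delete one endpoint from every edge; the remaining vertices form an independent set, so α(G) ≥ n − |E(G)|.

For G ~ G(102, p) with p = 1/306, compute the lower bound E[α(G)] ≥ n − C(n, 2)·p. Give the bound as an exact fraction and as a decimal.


E[|E(G)|] = C(102, 2)·p = 5151 · (1/306) = 101/6.
E[α(G)] ≥ n − E[|E(G)|] = 102 − 101/6 = 511/6.
Numerically: ≈ 85.166667.
(This is only a lower bound; the true E[α(G)] may be larger.)

E[α(G)] ≥ 511/6 ≈ 85.166667.


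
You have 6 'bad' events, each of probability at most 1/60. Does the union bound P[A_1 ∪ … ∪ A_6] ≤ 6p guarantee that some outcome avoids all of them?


Union bound: P[∪_{i=1}^{6} A_i] ≤ Σ_i P[A_i] ≤ 6·p = 6·(1/60) = 1/10.
Numerically: 1/10 ≈ 0.100000.
Is 1/10 < 1? YES.
Since P[∪ A_i] ≤ 1/10 < 1, the complement has P[∩ A_i^c] ≥ 1 − 1/10 = 9/10 > 0, so some outcome avoids every A_i.

6·p = 1/10 ≈ 0.100000; existence CERTIFIED by the union bound.


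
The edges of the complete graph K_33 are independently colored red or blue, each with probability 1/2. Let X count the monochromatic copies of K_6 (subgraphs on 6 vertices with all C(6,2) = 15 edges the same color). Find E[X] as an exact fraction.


Let X = Σ_S X_S over the C(33, 6) = 1107568 subsets S of size 6, where X_S = 1 if the K_6 on S is monochromatic.
For a fixed S, the K_6 on S has C(6, 2) = 15 edges. P[all 15 edges red] = (1/2)^15, and likewise for blue, so P[monochromatic] = 2·(1/2)^15 = 2^{1 − 15} = 1/16384.
By linearity of expectation: E[X] = C(33, 6) · 2^{1 − 15} = 1107568 · 1/16384 = 69223/1024.
Numerically: E[X] ≈ 67.6006.

E[X] = C(33,6)·2^(1−C(6,2)) = 69223/1024 ≈ 67.6006.


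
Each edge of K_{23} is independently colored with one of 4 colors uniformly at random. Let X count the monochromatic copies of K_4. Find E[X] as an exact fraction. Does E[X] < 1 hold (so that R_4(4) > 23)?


E[X] = C(23, 4) · 4^{1 − 6} = 8855 · 4^{−5} = 8855/1024.
As a reduced fraction: E[X] = 8855/1024 ≈ 8.647.
Is E[X] < 1? NO.
Since E[X] ≥ 1, the first-moment bound is inconclusive at n = 23; it does NOT by itself certify R_4(4) > 23.

E[X] = 8855/1024 ≈ 8.647; E[X] ≥ 1; first-moment method inconclusive here.


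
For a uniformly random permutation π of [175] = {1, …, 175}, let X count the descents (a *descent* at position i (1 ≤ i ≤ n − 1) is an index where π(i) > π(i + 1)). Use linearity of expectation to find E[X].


Write X = Σ X_I over i = 1, …, 174, with X_I the indicator of one descent.
There are 174 indicators.
For each fixed i, the pair (π(i), π(i+1)) is a uniformly random ordered pair of distinct values from {1, …, 175}; by symmetry P[π(i) > π(i+1)] = 1/2.
By linearity: E[X] = 174 · (1/2) = (175 − 1) · (1/2) = 87 ≈ 87.000000.

E[X] = 87 = 87.000000.


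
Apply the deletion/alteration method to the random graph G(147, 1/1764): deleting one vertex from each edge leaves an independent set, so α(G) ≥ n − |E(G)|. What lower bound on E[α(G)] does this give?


E[|E(G)|] = C(147, 2)·p = 10731 · (1/1764) = 73/12.
E[α(G)] ≥ n − E[|E(G)|] = 147 − 73/12 = 1691/12.
Numerically: ≈ 140.917.
(This is only a lower bound; the true E[α(G)] may be larger.)

E[α(G)] ≥ 1691/12 ≈ 140.917.


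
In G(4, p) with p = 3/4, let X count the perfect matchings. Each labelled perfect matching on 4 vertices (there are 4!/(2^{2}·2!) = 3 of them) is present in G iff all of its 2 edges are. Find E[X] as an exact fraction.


K_4 has 4!/(2^{2}·2!) = 3 labelled perfect matchings.
For each such perfect matching H, let X_H = 1 if all 2 edges of H are present in G. Then P[X_H = 1] = p^{2} = (3/4)^{2} = 9/16.
By linearity: E[X] = Σ_H E[X_H] = 3 · p^{2} = 3 · 9/16 = 27/16.
Numerically: E[X] ≈ 1.688.

E[X] = 3 · (3/4)^{2} = 27/16 ≈ 1.688.


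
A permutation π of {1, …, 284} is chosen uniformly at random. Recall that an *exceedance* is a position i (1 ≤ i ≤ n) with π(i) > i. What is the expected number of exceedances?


Write X = Σ_{i=1}^{284} X_i, where X_i = 1_{π(i) > i}.
For each fixed i, π(i) is uniform over {1, …, 284} (marginal of a uniform permutation), so P[π(i) > i] = (n − i)/n. Summing: Σ_{i=1}^{284} (n − i)/n = (0 + 1 + … + 283)/284 = 284(284 − 1)/(2·284) = (284 − 1)/2.
Hence E[X] = Σ_{i=1}^{284} (284 − i)/284 = 283/2 ≈ 141.50000.

E[X] = 283/2 = 141.50000.


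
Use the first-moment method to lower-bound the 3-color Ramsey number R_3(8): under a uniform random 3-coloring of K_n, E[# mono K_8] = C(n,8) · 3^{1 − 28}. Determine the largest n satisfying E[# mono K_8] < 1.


We need C(n, 8) · 3^{1 − 28} < 1, i.e. C(n, 8) < 3^{28 − 1} = 7625597484987.
Check values of n near the boundary:
  n = 152: C(152, 8) = 5859727868575; 5859727868575 < 7625597484987? YES
  n = 153: C(153, 8) = 6183023199255; 6183023199255 < 7625597484987? YES
  n = 154: C(154, 8) = 6521818990995; 6521818990995 < 7625597484987? YES
  n = 155: C(155, 8) = 6876747915675; 6876747915675 < 7625597484987? YES
  n = 156: C(156, 8) = 7248464019225; 7248464019225 < 7625597484987? YES
  n = 157: C(157, 8) = 7637643295425; 7637643295425 < 7625597484987? NO
  n = 158: C(158, 8) = 8044984271181; 8044984271181 < 7625597484987? NO
  n = 159: C(159, 8) = 8471208603429; 8471208603429 < 7625597484987? NO
The largest n with C(n, 8) < 7625597484987 is n = 156 (where E[X] = 805384891025/847288609443 ≈ 0.9505). Hence R_3(8) > 156, i.e. R_3(8) ≥ 157.

Largest n = 156; hence R_3(8) > 156.


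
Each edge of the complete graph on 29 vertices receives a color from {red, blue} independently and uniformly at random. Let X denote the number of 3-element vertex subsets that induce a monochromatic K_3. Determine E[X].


Let X = Σ_S X_S over the C(29, 3) = 3654 subsets S of size 3, where X_S = 1 if the K_3 on S is monochromatic.
For a fixed S, the K_3 on S has C(3, 2) = 3 edges. P[all 3 edges red] = (1/2)^3, and likewise for blue, so P[monochromatic] = 2·(1/2)^3 = 2^{1 − 3} = 1/4.
By linearity of expectation: E[X] = C(29, 3) · 2^{1 − 3} = 3654 · 1/4 = 1827/2.
Numerically: E[X] ≈ 913.500.

E[X] = C(29,3)·2^(1−C(3,2)) = 1827/2 ≈ 913.500.


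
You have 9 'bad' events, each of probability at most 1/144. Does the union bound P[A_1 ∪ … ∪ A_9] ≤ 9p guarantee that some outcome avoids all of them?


Union bound: P[∪_{i=1}^{9} A_i] ≤ Σ_i P[A_i] ≤ 9·p = 9·(1/144) = 1/16.
Numerically: 1/16 ≈ 0.062.
Is 1/16 < 1? YES.
Since P[∪ A_i] ≤ 1/16 < 1, the complement has P[∩ A_i^c] ≥ 1 − 1/16 = 15/16 > 0, so some outcome avoids every A_i.

9·p = 1/16 ≈ 0.062; existence CERTIFIED by the union bound.


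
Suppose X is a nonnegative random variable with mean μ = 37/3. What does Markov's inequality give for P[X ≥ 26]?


μ = E[X] = 37/3, a = 26.
Markov: P[X ≥ 26] ≤ μ/a = (37/3)/26 = 37/78.
Numerically: ≈ 0.47436.
(Since a = 26 > μ = 12.33333, the bound 37/78 is < 1 and informative.)

P[X ≥ 26] ≤ 37/78 ≈ 0.47436.


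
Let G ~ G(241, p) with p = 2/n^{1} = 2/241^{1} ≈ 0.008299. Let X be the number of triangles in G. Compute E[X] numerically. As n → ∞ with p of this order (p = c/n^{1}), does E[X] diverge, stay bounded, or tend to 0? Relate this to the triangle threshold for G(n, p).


Number of potential triangles: C(241, 3) = 2303960.
Each occurs with probability p³ ≈ (0.008299)³ ≈ 5.715298e-07.
By linearity: E[X] = C(241, 3)·p³ ≈ 2303960 · 5.715298e-07 ≈ 1.3168.
Here α = 1, so p = 2/n is exactly at the triangle threshold p ~ 1/n. Asymptotically E[X] → c³/6 = 2³/6 = 4/3 ≈ 1.3333, a bounded constant. In this regime the triangle count is asymptotically Poisson(c³/6).

E[X] ≈ 1.3168; in regime p = Θ(1/n^{1}) E[X] stays bounded (at the triangle threshold p ~ 1/n).


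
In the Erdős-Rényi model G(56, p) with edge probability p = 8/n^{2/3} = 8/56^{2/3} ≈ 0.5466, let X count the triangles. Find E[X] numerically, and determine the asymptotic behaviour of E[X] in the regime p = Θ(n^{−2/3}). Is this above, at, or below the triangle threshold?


Number of potential triangles: C(56, 3) = 27720.
Each occurs with probability p³ ≈ (0.5466)³ ≈ 1.632653e-01.
By linearity: E[X] = C(56, 3)·p³ ≈ 27720 · 1.632653e-01 ≈ 4525.7143.
Since α = 2/3 < 1, p = c/n^{2/3} ≫ 1/n is above the triangle threshold p ~ 1/n. Asymptotically E[X] ~ (c³/6)·n^{3(1−α)} = (8³/6)·n^{1} → ∞; triangles are abundant w.h.p.

E[X] ≈ 4525.7143; in regime p = Θ(1/n^{2/3}) E[X] diverges (above the triangle threshold p ~ 1/n).


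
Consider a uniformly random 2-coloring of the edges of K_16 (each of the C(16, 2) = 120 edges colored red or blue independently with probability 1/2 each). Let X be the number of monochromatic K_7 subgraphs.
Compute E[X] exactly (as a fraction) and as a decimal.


Let X = Σ_S X_S over the C(16, 7) = 11440 subsets S of size 7, where X_S = 1 if the K_7 on S is monochromatic.
For a fixed S, the K_7 on S has C(7, 2) = 21 edges. P[all 21 edges red] = (1/2)^21, and likewise for blue, so P[monochromatic] = 2·(1/2)^21 = 2^{1 − 21} = 1/1048576.
Summing: E[X] = C(16, 7) · 2^{1 − 21} = 11440 · 1/1048576 = 715/65536.
Numerically: E[X] ≈ 0.011.

E[X] = C(16,7)·2^(1−C(7,2)) = 715/65536 ≈ 0.011.


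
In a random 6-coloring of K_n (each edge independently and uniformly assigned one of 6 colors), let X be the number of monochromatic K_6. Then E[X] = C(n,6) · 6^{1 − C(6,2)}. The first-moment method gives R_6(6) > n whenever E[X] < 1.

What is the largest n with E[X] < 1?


We need C(n, 6) · 6^{1 − 15} < 1, i.e. C(n, 6) < 6^{15 − 1} = 78364164096.
Check values of n near the boundary:
  n = 197: C(197, 6) = 75176946208; 75176946208 < 78364164096? YES
  n = 198: C(198, 6) = 77526225777; 77526225777 < 78364164096? YES
  n = 199: C(199, 6) = 79936367511; 79936367511 < 78364164096? NO
The largest n with C(n, 6) < 78364164096 is n = 198 (where E[X] = 25842075259/26121388032 ≈ 0.9893071). Hence R_6(6) > 198, i.e. R_6(6) ≥ 199.

Largest n = 198; hence R_6(6) > 198.


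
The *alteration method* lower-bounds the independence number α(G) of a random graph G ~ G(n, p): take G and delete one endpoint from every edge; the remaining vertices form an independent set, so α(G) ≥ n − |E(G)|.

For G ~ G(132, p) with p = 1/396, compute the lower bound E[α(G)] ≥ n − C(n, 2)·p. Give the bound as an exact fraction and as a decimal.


E[|E(G)|] = C(132, 2)·p = 8646 · (1/396) = 131/6.
E[α(G)] ≥ n − E[|E(G)|] = 132 − 131/6 = 661/6.
Numerically: ≈ 110.166667.
(This is only a lower bound; the true E[α(G)] may be larger.)

E[α(G)] ≥ 661/6 ≈ 110.166667.


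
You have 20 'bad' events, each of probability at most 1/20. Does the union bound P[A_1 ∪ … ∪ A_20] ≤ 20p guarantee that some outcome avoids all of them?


Union bound: P[∪_{i=1}^{20} A_i] ≤ Σ_i P[A_i] ≤ 20·p = 20·(1/20) = 1.
Numerically: 1 ≈ 1.000000.
Is 1 < 1? NO.
Since the bound 1 is ≥ 1, the union bound is uninformative here; it does NOT by itself certify existence.

20·p = 1 ≈ 1.000000; existence NOT certified by the union bound.


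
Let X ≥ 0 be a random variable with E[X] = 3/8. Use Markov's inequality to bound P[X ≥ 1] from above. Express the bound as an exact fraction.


μ = E[X] = 3/8, a = 1.
Markov: P[X ≥ 1] ≤ μ/a = (3/8)/1 = 3/8.
Numerically: ≈ 0.37500.
(Since a = 1 > μ = 0.37500, the bound 3/8 is < 1 and informative.)

P[X ≥ 1] ≤ 3/8 ≈ 0.37500.


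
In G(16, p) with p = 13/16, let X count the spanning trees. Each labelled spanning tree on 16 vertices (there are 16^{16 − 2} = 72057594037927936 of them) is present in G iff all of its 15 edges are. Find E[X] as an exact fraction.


K_16 has 16^{16 − 2} = 72057594037927936 labelled spanning trees.
For each such spanning tree H, let X_H = 1 if all 15 edges of H are present in G. Then P[X_H = 1] = p^{15} = (13/16)^{15} = 51185893014090757/1152921504606846976.
By linearity of expectation: E[X] = Σ_H E[X_H] = 72057594037927936 · p^{15} = 72057594037927936 · 51185893014090757/1152921504606846976 = 51185893014090757/16.
Numerically: E[X] ≈ 3.1991e+15.

E[X] = 72057594037927936 · (13/16)^{15} = 51185893014090757/16 ≈ 3.1991e+15.


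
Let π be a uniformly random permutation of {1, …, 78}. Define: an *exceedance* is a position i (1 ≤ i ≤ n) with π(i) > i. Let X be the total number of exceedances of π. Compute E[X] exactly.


Write X = Σ_{i=1}^{78} X_i, where X_i = 1_{π(i) > i}.
For each fixed i, π(i) is uniform over {1, …, 78} (marginal of a uniform permutation), so P[π(i) > i] = (n − i)/n. Summing: Σ_{i=1}^{78} (n − i)/n = (0 + 1 + … + 77)/78 = 78(78 − 1)/(2·78) = (78 − 1)/2.
Hence E[X] = Σ_{i=1}^{78} (78 − i)/78 = 77/2 ≈ 38.50000.

E[X] = 77/2 = 38.50000.


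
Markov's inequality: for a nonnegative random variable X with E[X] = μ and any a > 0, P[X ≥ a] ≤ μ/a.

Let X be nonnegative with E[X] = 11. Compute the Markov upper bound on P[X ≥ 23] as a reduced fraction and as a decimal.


μ = E[X] = 11, a = 23.
Markov: P[X ≥ 23] ≤ μ/a = (11)/23 = 11/23.
Numerically: ≈ 0.478261.
(Since a = 23 > μ = 11.000000, the bound 11/23 is < 1 and informative.)

P[X ≥ 23] ≤ 11/23 ≈ 0.478261.


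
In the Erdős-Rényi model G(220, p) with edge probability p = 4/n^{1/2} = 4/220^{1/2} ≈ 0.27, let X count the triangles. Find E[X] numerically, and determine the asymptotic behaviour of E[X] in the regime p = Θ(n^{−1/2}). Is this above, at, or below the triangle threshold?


Number of potential triangles: C(220, 3) = 1750540.
Each occurs with probability p³ ≈ (0.27)³ ≈ 1.96131e-02.
By linearity: E[X] = C(220, 3)·p³ ≈ 1750540 · 1.96131e-02 ≈ 34333.493.
Since α = 1/2 < 1, p = c/n^{1/2} ≫ 1/n is above the triangle threshold p ~ 1/n. Asymptotically E[X] ~ (c³/6)·n^{3(1−α)} = (4³/6)·n^{1.5} → ∞; triangles are abundant w.h.p.

E[X] ≈ 34333.493; in regime p = Θ(1/n^{1/2}) E[X] diverges (above the triangle threshold p ~ 1/n).


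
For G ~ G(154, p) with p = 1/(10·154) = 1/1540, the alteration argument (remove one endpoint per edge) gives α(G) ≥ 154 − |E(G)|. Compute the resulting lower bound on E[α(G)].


E[|E(G)|] = C(154, 2)·p = 11781 · (1/1540) = 153/20.
E[α(G)] ≥ n − E[|E(G)|] = 154 − 153/20 = 2927/20.
Numerically: ≈ 146.350000.
(This is only a lower bound; the true E[α(G)] may be larger.)

E[α(G)] ≥ 2927/20 ≈ 146.350000.


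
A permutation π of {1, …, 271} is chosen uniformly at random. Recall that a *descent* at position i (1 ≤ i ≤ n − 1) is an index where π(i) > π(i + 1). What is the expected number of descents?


Write X = Σ X_I over i = 1, …, 270, with X_I the indicator of one descent.
There are 270 indicators.
For each fixed i, the pair (π(i), π(i+1)) is a uniformly random ordered pair of distinct values from {1, …, 271}; by symmetry P[π(i) > π(i+1)] = 1/2.
By linearity: E[X] = 270 · (1/2) = (271 − 1) · (1/2) = 135 ≈ 135.000.

E[X] = 135 = 135.000.


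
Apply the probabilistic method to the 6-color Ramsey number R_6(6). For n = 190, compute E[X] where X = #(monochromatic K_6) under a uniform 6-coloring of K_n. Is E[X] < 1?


E[X] = C(190, 6) · 6^{1 − 15} = 60334683255 · 6^{−14} = 60334683255/78364164096.
As a reduced fraction: E[X] = 6703853695/8707129344 ≈ 0.769927.
Is E[X] < 1? YES.
Since E[X] < 1, there exists a 6-coloring of K_{190} with no monochromatic K_6; hence R_6(6) > 190.

E[X] = 6703853695/8707129344 ≈ 0.769927; E[X] < 1, so R_6(6) > 190.


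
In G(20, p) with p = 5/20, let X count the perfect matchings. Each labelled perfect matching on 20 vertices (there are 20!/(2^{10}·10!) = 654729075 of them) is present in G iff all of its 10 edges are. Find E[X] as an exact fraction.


K_20 has 20!/(2^{10}·10!) = 654729075 labelled perfect matchings.
For each such perfect matching H, let X_H = 1 if all 10 edges of H are present in G. Then P[X_H = 1] = p^{10} = (1/4)^{10} = 1/1048576.
By linearity of expectation: E[X] = Σ_H E[X_H] = 654729075 · p^{10} = 654729075 · 1/1048576 = 654729075/1048576.
Numerically: E[X] ≈ 624.398.

E[X] = 654729075 · (1/4)^{10} = 654729075/1048576 ≈ 624.398.


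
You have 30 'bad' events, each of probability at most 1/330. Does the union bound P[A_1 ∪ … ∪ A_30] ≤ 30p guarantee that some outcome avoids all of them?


Union bound: P[∪_{i=1}^{30} A_i] ≤ Σ_i P[A_i] ≤ 30·p = 30·(1/330) = 1/11.
Numerically: 1/11 ≈ 0.090909.
Is 1/11 < 1? YES.
Since P[∪ A_i] ≤ 1/11 < 1, the complement has P[∩ A_i^c] ≥ 1 − 1/11 = 10/11 > 0, so some outcome avoids every A_i.

30·p = 1/11 ≈ 0.090909; existence CERTIFIED by the union bound.


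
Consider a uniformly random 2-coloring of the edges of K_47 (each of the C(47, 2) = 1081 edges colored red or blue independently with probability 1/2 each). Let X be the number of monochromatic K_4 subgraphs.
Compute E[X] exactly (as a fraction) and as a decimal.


Let X = Σ_S X_S over the C(47, 4) = 178365 subsets S of size 4, where X_S = 1 if the K_4 on S is monochromatic.
For a fixed S, the K_4 on S has C(4, 2) = 6 edges. P[all 6 edges red] = (1/2)^6, and likewise for blue, so P[monochromatic] = 2·(1/2)^6 = 2^{1 − 6} = 1/32.
By linearity of expectation: E[X] = C(47, 4) · 2^{1 − 6} = 178365 · 1/32 = 178365/32.
Numerically: E[X] ≈ 5573.9062.

E[X] = C(47,4)·2^(1−C(4,2)) = 178365/32 ≈ 5573.9062.


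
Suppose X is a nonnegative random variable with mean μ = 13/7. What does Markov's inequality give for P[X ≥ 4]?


μ = E[X] = 13/7, a = 4.
Markov: P[X ≥ 4] ≤ μ/a = (13/7)/4 = 13/28.
Numerically: ≈ 0.4643.
(Since a = 4 > μ = 1.8571, the bound 13/28 is < 1 and informative.)

P[X ≥ 4] ≤ 13/28 ≈ 0.4643.


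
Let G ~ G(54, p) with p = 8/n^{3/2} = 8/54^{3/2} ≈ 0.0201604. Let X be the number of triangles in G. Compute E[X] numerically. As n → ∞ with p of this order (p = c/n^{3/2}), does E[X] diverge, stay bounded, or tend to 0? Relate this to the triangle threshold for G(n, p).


Number of potential triangles: C(54, 3) = 24804.
Each occurs with probability p³ ≈ (0.0201604)³ ≈ 8.19403928e-06.
By linearity: E[X] = C(54, 3)·p³ ≈ 24804 · 8.19403928e-06 ≈ 0.203245.
Since α = 3/2 > 1, p = c/n^{3/2} = o(1/n) is below the triangle threshold p ~ 1/n. Asymptotically E[X] ~ (c³/6)·n^{3(1−α)} = (8³/6)·n^{-1.5} → 0, so by Markov's inequality G has no triangles w.h.p.

E[X] ≈ 0.203245; in regime p = Θ(1/n^{3/2}) E[X] tends to 0 (below the triangle threshold p ~ 1/n).


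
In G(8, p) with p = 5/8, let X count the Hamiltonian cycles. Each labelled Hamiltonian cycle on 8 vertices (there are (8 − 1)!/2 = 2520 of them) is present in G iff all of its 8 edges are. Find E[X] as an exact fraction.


K_8 has (8 − 1)!/2 = 2520 labelled Hamiltonian cycles.
For each such Hamiltonian cycle H, let X_H = 1 if all 8 edges of H are present in G. Then P[X_H = 1] = p^{8} = (5/8)^{8} = 390625/16777216.
By linearity of expectation: E[X] = Σ_H E[X_H] = 2520 · p^{8} = 2520 · 390625/16777216 = 123046875/2097152.
Numerically: E[X] ≈ 58.6733.

E[X] = 2520 · (5/8)^{8} = 123046875/2097152 ≈ 58.6733.


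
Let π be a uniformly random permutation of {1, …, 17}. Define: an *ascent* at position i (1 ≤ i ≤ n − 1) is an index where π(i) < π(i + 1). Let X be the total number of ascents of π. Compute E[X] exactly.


Write X = Σ X_I over i = 1, …, 16, with X_I the indicator of one ascent.
There are 16 indicators.
For each fixed i, the pair (π(i), π(i+1)) is a uniformly random ordered pair of distinct values from {1, …, 17}; by symmetry P[π(i) < π(i+1)] = 1/2.
By linearity: E[X] = 16 · (1/2) = (17 − 1) · (1/2) = 8 ≈ 8.000000.

E[X] = 8 = 8.000000.


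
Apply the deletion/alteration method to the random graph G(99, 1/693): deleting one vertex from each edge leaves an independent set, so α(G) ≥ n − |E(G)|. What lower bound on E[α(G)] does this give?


E[|E(G)|] = C(99, 2)·p = 4851 · (1/693) = 7.
E[α(G)] ≥ n − E[|E(G)|] = 99 − 7 = 92.
Numerically: ≈ 92.0000.
(This is only a lower bound; the true E[α(G)] may be larger.)

E[α(G)] ≥ 92 ≈ 92.0000.


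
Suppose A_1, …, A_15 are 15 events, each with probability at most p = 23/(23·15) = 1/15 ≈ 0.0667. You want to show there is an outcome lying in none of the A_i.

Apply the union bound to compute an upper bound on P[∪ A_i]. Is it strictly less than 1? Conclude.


Union bound: P[∪_{i=1}^{15} A_i] ≤ Σ_i P[A_i] ≤ 15·p = 15·(1/15) = 1.
Numerically: 1 ≈ 1.0000.
Is 1 < 1? NO.
Since the bound 1 is ≥ 1, the union bound is uninformative here; it does NOT by itself certify existence.

15·p = 1 ≈ 1.0000; existence NOT certified by the union bound.


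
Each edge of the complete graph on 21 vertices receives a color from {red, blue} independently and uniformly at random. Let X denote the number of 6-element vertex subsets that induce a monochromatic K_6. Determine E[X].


Let X = Σ_S X_S over the C(21, 6) = 54264 subsets S of size 6, where X_S = 1 if the K_6 on S is monochromatic.
For a fixed S, the K_6 on S has C(6, 2) = 15 edges. P[all 15 edges red] = (1/2)^15, and likewise for blue, so P[monochromatic] = 2·(1/2)^15 = 2^{1 − 15} = 1/16384.
By linearity of expectation: E[X] = C(21, 6) · 2^{1 − 15} = 54264 · 1/16384 = 6783/2048.
Numerically: E[X] ≈ 3.31201.

E[X] = C(21,6)·2^(1−C(6,2)) = 6783/2048 ≈ 3.31201.


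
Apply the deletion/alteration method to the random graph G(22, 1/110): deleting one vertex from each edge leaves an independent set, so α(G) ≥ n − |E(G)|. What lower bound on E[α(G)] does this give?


E[|E(G)|] = C(22, 2)·p = 231 · (1/110) = 21/10.
E[α(G)] ≥ n − E[|E(G)|] = 22 − 21/10 = 199/10.
Numerically: ≈ 19.900.
(This is only a lower bound; the true E[α(G)] may be larger.)

E[α(G)] ≥ 199/10 ≈ 19.900.


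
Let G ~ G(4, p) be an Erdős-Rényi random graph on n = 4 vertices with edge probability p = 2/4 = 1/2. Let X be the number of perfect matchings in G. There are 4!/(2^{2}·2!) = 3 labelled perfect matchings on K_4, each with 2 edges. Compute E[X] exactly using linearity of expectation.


K_4 has 4!/(2^{2}·2!) = 3 labelled perfect matchings.
For each such perfect matching H, let X_H = 1 if all 2 edges of H are present in G. Then P[X_H = 1] = p^{2} = (1/2)^{2} = 1/4.
Summing the indicators: E[X] = Σ_H E[X_H] = 3 · p^{2} = 3 · 1/4 = 3/4.
Numerically: E[X] ≈ 0.75.

E[X] = 3 · (1/2)^{2} = 3/4 ≈ 0.75.


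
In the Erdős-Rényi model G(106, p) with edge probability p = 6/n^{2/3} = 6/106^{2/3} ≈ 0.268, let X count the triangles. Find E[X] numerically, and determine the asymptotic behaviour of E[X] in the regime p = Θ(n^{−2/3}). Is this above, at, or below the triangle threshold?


Number of potential triangles: C(106, 3) = 192920.
Each occurs with probability p³ ≈ (0.268)³ ≈ 1.92239e-02.
By linearity: E[X] = C(106, 3)·p³ ≈ 192920 · 1.92239e-02 ≈ 3708.679.
Since α = 2/3 < 1, p = c/n^{2/3} ≫ 1/n is above the triangle threshold p ~ 1/n. Asymptotically E[X] ~ (c³/6)·n^{3(1−α)} = (6³/6)·n^{1} → ∞; triangles are abundant w.h.p.

E[X] ≈ 3708.679; in regime p = Θ(1/n^{2/3}) E[X] diverges (above the triangle threshold p ~ 1/n).


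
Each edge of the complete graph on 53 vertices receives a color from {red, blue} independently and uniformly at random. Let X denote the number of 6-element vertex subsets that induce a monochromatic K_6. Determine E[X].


Let X = Σ_S X_S over the C(53, 6) = 22957480 subsets S of size 6, where X_S = 1 if the K_6 on S is monochromatic.
For a fixed S, the K_6 on S has C(6, 2) = 15 edges. P[all 15 edges red] = (1/2)^15, and likewise for blue, so P[monochromatic] = 2·(1/2)^15 = 2^{1 − 15} = 1/16384.
By linearity: E[X] = C(53, 6) · 2^{1 − 15} = 22957480 · 1/16384 = 2869685/2048.
Numerically: E[X] ≈ 1401.213.

E[X] = C(53,6)·2^(1−C(6,2)) = 2869685/2048 ≈ 1401.213.


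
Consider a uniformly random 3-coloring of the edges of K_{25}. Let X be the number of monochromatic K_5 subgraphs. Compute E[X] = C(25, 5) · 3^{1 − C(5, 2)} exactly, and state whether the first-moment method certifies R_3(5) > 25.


E[X] = C(25, 5) · 3^{1 − 10} = 53130 · 3^{−9} = 53130/19683.
As a reduced fraction: E[X] = 17710/6561 ≈ 2.6993.
Is E[X] < 1? NO.
Since E[X] ≥ 1, the first-moment bound is inconclusive at n = 25; it does NOT by itself certify R_3(5) > 25.

E[X] = 17710/6561 ≈ 2.6993; E[X] ≥ 1; first-moment method inconclusive here.


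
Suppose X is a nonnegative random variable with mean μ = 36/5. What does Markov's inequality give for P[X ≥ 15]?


μ = E[X] = 36/5, a = 15.
Markov: P[X ≥ 15] ≤ μ/a = (36/5)/15 = 12/25.
Numerically: ≈ 0.48000.
(Since a = 15 > μ = 7.20000, the bound 12/25 is < 1 and informative.)

P[X ≥ 15] ≤ 12/25 ≈ 0.48000.


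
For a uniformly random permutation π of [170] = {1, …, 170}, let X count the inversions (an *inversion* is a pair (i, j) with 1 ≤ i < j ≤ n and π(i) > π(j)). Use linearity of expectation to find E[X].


Write X = Σ X_I over the C(170, 2) = 14365 pairs i < j, with X_I the indicator of one inversion.
There are 14365 indicators.
For each fixed pair i < j, the values π(i) and π(j) are two distinct elements of {1, …, 170} in uniformly random order; by symmetry P[π(i) > π(j)] = 1/2.
By linearity: E[X] = 14365 · (1/2) = C(170, 2) · (1/2) = 14365/2 = 14365/2 ≈ 7182.500.

E[X] = 14365/2 = 7182.500.


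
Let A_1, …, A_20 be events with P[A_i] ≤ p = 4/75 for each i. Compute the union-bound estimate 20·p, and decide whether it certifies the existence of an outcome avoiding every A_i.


Union bound: P[∪_{i=1}^{20} A_i] ≤ Σ_i P[A_i] ≤ 20·p = 20·(4/75) = 16/15.
Numerically: 16/15 ≈ 1.067.
Is 16/15 < 1? NO.
Since the bound 16/15 is ≥ 1, the union bound is uninformative here; it does NOT by itself certify existence.

20·p = 16/15 ≈ 1.067; existence NOT certified by the union bound.


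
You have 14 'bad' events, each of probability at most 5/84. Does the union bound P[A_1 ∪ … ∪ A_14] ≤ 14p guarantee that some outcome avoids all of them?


Union bound: P[∪_{i=1}^{14} A_i] ≤ Σ_i P[A_i] ≤ 14·p = 14·(5/84) = 5/6.
Numerically: 5/6 ≈ 0.8333333.
Is 5/6 < 1? YES.
Since P[∪ A_i] ≤ 5/6 < 1, the complement has P[∩ A_i^c] ≥ 1 − 5/6 = 1/6 > 0, so some outcome avoids every A_i.

14·p = 5/6 ≈ 0.8333333; existence CERTIFIED by the union bound.


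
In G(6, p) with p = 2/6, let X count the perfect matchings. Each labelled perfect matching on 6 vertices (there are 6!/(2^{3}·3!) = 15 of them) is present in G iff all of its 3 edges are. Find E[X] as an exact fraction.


K_6 has 6!/(2^{3}·3!) = 15 labelled perfect matchings.
For each such perfect matching H, let X_H = 1 if all 3 edges of H are present in G. Then P[X_H = 1] = p^{3} = (1/3)^{3} = 1/27.
By linearity of expectation: E[X] = Σ_H E[X_H] = 15 · p^{3} = 15 · 1/27 = 5/9.
Numerically: E[X] ≈ 0.556.

E[X] = 15 · (1/3)^{3} = 5/9 ≈ 0.556.


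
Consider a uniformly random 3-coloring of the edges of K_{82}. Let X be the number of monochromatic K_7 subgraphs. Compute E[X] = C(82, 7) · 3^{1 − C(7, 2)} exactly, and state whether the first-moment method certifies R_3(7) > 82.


E[X] = C(82, 7) · 3^{1 − 21} = 3801756816 · 3^{−20} = 3801756816/3486784401.
As a reduced fraction: E[X] = 140805808/129140163 ≈ 1.090.
Is E[X] < 1? NO.
Since E[X] ≥ 1, the first-moment bound is inconclusive at n = 82; it does NOT by itself certify R_3(7) > 82.

E[X] = 140805808/129140163 ≈ 1.090; E[X] ≥ 1; first-moment method inconclusive here.


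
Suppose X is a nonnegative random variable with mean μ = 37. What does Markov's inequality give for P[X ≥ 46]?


μ = E[X] = 37, a = 46.
Markov: P[X ≥ 46] ≤ μ/a = (37)/46 = 37/46.
Numerically: ≈ 0.804.
(Since a = 46 > μ = 37.000, the bound 37/46 is < 1 and informative.)

P[X ≥ 46] ≤ 37/46 ≈ 0.804.


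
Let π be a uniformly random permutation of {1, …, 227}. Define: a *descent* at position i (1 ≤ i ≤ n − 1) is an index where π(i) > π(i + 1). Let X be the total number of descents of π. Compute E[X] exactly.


Write X = Σ X_I over i = 1, …, 226, with X_I the indicator of one descent.
There are 226 indicators.
For each fixed i, the pair (π(i), π(i+1)) is a uniformly random ordered pair of distinct values from {1, …, 227}; by symmetry P[π(i) > π(i+1)] = 1/2.
By linearity: E[X] = 226 · (1/2) = (227 − 1) · (1/2) = 113 ≈ 113.00000.

E[X] = 113 = 113.00000.


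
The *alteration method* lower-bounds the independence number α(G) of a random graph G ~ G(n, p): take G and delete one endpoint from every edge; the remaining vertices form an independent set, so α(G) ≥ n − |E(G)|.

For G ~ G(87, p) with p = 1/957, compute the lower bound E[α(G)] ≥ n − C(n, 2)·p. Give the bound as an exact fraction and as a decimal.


E[|E(G)|] = C(87, 2)·p = 3741 · (1/957) = 43/11.
E[α(G)] ≥ n − E[|E(G)|] = 87 − 43/11 = 914/11.
Numerically: ≈ 83.091.
(This is only a lower bound; the true E[α(G)] may be larger.)

E[α(G)] ≥ 914/11 ≈ 83.091.


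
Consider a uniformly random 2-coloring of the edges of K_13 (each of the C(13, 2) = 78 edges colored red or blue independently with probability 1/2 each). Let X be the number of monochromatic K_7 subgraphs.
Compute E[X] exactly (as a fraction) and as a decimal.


Let X = Σ_S X_S over the C(13, 7) = 1716 subsets S of size 7, where X_S = 1 if the K_7 on S is monochromatic.
For a fixed S, the K_7 on S has C(7, 2) = 21 edges. P[all 21 edges red] = (1/2)^21, and likewise for blue, so P[monochromatic] = 2·(1/2)^21 = 2^{1 − 21} = 1/1048576.
By linearity: E[X] = C(13, 7) · 2^{1 − 21} = 1716 · 1/1048576 = 429/262144.
Numerically: E[X] ≈ 0.002.

E[X] = C(13,7)·2^(1−C(7,2)) = 429/262144 ≈ 0.002.


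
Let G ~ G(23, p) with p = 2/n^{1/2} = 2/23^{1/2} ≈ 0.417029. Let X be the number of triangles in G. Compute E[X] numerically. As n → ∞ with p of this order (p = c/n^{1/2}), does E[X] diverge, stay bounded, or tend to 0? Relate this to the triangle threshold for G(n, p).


Number of potential triangles: C(23, 3) = 1771.
Each occurs with probability p³ ≈ (0.417029)³ ≈ 7.25267527e-02.
By linearity: E[X] = C(23, 3)·p³ ≈ 1771 · 7.25267527e-02 ≈ 128.444879.
Since α = 1/2 < 1, p = c/n^{1/2} ≫ 1/n is above the triangle threshold p ~ 1/n. Asymptotically E[X] ~ (c³/6)·n^{3(1−α)} = (2³/6)·n^{1.5} → ∞; triangles are abundant w.h.p.

E[X] ≈ 128.444879; in regime p = Θ(1/n^{1/2}) E[X] diverges (above the triangle threshold p ~ 1/n).


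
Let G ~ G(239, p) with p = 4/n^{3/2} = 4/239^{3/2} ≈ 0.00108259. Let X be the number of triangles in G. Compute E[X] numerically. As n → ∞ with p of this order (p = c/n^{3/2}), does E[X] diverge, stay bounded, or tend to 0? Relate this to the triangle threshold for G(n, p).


Number of potential triangles: C(239, 3) = 2246839.
Each occurs with probability p³ ≈ (0.00108259)³ ≈ 1.26878904e-09.
By linearity: E[X] = C(239, 3)·p³ ≈ 2246839 · 1.26878904e-09 ≈ 0.002851.
Since α = 3/2 > 1, p = c/n^{3/2} = o(1/n) is below the triangle threshold p ~ 1/n. Asymptotically E[X] ~ (c³/6)·n^{3(1−α)} = (4³/6)·n^{-1.5} → 0, so by Markov's inequality G has no triangles w.h.p.

E[X] ≈ 0.002851; in regime p = Θ(1/n^{3/2}) E[X] tends to 0 (below the triangle threshold p ~ 1/n).


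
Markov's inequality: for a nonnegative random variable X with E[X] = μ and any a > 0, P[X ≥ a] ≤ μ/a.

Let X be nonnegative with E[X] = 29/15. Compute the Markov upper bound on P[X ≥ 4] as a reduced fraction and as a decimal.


μ = E[X] = 29/15, a = 4.
Markov: P[X ≥ 4] ≤ μ/a = (29/15)/4 = 29/60.
Numerically: ≈ 0.483.
(Since a = 4 > μ = 1.933, the bound 29/60 is < 1 and informative.)

P[X ≥ 4] ≤ 29/60 ≈ 0.483.


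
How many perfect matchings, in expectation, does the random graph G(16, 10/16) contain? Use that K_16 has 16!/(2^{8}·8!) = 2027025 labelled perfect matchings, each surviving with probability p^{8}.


K_16 has 16!/(2^{8}·8!) = 2027025 labelled perfect matchings.
For each such perfect matching H, let X_H = 1 if all 8 edges of H are present in G. Then P[X_H = 1] = p^{8} = (5/8)^{8} = 390625/16777216.
Summing the indicators: E[X] = Σ_H E[X_H] = 2027025 · p^{8} = 2027025 · 390625/16777216 = 791806640625/16777216.
Numerically: E[X] ≈ 4.72e+04.

E[X] = 2027025 · (5/8)^{8} = 791806640625/16777216 ≈ 4.72e+04.


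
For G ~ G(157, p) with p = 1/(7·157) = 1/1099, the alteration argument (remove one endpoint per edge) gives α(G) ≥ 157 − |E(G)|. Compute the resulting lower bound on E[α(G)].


E[|E(G)|] = C(157, 2)·p = 12246 · (1/1099) = 78/7.
E[α(G)] ≥ n − E[|E(G)|] = 157 − 78/7 = 1021/7.
Numerically: ≈ 145.85714.
(This is only a lower bound; the true E[α(G)] may be larger.)

E[α(G)] ≥ 1021/7 ≈ 145.85714.


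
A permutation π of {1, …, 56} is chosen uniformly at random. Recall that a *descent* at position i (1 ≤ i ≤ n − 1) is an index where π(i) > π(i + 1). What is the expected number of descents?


Write X = Σ X_I over i = 1, …, 55, with X_I the indicator of one descent.
There are 55 indicators.
For each fixed i, the pair (π(i), π(i+1)) is a uniformly random ordered pair of distinct values from {1, …, 56}; by symmetry P[π(i) > π(i+1)] = 1/2.
By linearity: E[X] = 55 · (1/2) = (56 − 1) · (1/2) = 55/2 ≈ 27.5000.

E[X] = 55/2 = 27.5000.


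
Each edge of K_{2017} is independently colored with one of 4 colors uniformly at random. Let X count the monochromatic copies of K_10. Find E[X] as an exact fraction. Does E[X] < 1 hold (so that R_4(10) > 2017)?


E[X] = C(2017, 10) · 4^{1 − 45} = 300324964434452596180990448 · 4^{−44} = 300324964434452596180990448/309485009821345068724781056.
As a reduced fraction: E[X] = 18770310277153287261311903/19342813113834066795298816 ≈ 0.9704023.
Is E[X] < 1? YES.
Since E[X] < 1, there exists a 4-coloring of K_{2017} with no monochromatic K_10; hence R_4(10) > 2017.

E[X] = 18770310277153287261311903/19342813113834066795298816 ≈ 0.9704023; E[X] < 1, so R_4(10) > 2017.


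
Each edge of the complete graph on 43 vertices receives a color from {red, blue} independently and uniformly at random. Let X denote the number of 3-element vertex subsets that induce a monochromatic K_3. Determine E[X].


Let X = Σ_S X_S over the C(43, 3) = 12341 subsets S of size 3, where X_S = 1 if the K_3 on S is monochromatic.
For a fixed S, the K_3 on S has C(3, 2) = 3 edges. P[all 3 edges red] = (1/2)^3, and likewise for blue, so P[monochromatic] = 2·(1/2)^3 = 2^{1 − 3} = 1/4.
Summing: E[X] = C(43, 3) · 2^{1 − 3} = 12341 · 1/4 = 12341/4.
Numerically: E[X] ≈ 3085.250.

E[X] = C(43,3)·2^(1−C(3,2)) = 12341/4 ≈ 3085.250.


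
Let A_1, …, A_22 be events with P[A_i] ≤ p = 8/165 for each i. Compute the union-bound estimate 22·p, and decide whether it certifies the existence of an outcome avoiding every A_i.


Union bound: P[∪_{i=1}^{22} A_i] ≤ Σ_i P[A_i] ≤ 22·p = 22·(8/165) = 16/15.
Numerically: 16/15 ≈ 1.0667.
Is 16/15 < 1? NO.
Since the bound 16/15 is ≥ 1, the union bound is uninformative here; it does NOT by itself certify existence.

22·p = 16/15 ≈ 1.0667; existence NOT certified by the union bound.


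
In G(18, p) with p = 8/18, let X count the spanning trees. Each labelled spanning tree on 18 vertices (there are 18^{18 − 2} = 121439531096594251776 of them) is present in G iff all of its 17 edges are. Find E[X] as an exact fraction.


K_18 has 18^{18 − 2} = 121439531096594251776 labelled spanning trees.
For each such spanning tree H, let X_H = 1 if all 17 edges of H are present in G. Then P[X_H = 1] = p^{17} = (4/9)^{17} = 17179869184/16677181699666569.
Summing the indicators: E[X] = Σ_H E[X_H] = 121439531096594251776 · p^{17} = 121439531096594251776 · 17179869184/16677181699666569 = 1125899906842624/9.
Numerically: E[X] ≈ 1.251e+14.

E[X] = 121439531096594251776 · (4/9)^{17} = 1125899906842624/9 ≈ 1.251e+14.


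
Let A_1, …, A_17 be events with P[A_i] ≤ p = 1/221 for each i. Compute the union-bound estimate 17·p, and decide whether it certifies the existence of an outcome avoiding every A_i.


Union bound: P[∪_{i=1}^{17} A_i] ≤ Σ_i P[A_i] ≤ 17·p = 17·(1/221) = 1/13.
Numerically: 1/13 ≈ 0.07692.
Is 1/13 < 1? YES.
Since P[∪ A_i] ≤ 1/13 < 1, the complement has P[∩ A_i^c] ≥ 1 − 1/13 = 12/13 > 0, so some outcome avoids every A_i.

17·p = 1/13 ≈ 0.07692; existence CERTIFIED by the union bound.
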